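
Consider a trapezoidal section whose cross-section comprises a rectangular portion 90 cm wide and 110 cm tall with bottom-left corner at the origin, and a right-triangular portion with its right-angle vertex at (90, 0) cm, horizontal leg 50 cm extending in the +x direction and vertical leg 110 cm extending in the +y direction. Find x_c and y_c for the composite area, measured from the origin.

rectangular portion: A = 90 × 110 = 9900.00, centroid at (45.00, 55.00).
triangular portion: A = ½·50·110 = 2750.00, centroid at (106.67, 36.67).
ΣA = 12650.00 cm²
ΣAx_c = (9900.00)(45.00) + (2750.00)(106.67) = 738833.33 cm³
ΣAy_c = (9900.00)(55.00) + (2750.00)(36.67) = 645333.33 cm³
x_c = 738833.33 / 12650.00 = 58.41 cm
y_c = 645333.33 / 12650.00 = 51.01 cm

x_c = 58.41 cm, y_c = 51.01 cm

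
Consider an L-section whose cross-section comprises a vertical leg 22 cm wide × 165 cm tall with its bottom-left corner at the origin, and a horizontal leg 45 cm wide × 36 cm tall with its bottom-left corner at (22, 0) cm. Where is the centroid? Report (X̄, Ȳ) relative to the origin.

Part | A | x̄ᵢ | ȳᵢ | A·x̄ᵢ | A·ȳᵢ
vertical leg | 3630.00 | 11.00 | 82.50 | 39930.00 | 299475.00
horizontal leg | 1620.00 | 44.50 | 18.00 | 72090.00 | 29160.00
Σ | 5250.00 |  |  | 112020.00 | 328635.00
X̄ = 112020.00 / 5250.00 = 21.34 cm
Ȳ = 328635.00 / 5250.00 = 62.60 cm

X̄ = 21.34 cm, Ȳ = 62.60 cm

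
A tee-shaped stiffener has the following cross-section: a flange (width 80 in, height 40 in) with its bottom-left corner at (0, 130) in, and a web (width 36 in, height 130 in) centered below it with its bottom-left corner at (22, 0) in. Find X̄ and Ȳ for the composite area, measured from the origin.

X̄ = 40.00 in, Ȳ = 99.52 in

web: A = 36 × 130 = 4680.00, centroid at (40.00, 65.00).
flange: A = 80 × 40 = 3200.00, centroid at (40.00, 150.00).
ΣA = 7880.00 in², ΣAX̄ = 315200.00 in³, ΣAȲ = 784200.00 in³.
X̄ = 315200.00/7880.00 = 40.00 in; Ȳ = 784200.00/7880.00 = 99.52 in.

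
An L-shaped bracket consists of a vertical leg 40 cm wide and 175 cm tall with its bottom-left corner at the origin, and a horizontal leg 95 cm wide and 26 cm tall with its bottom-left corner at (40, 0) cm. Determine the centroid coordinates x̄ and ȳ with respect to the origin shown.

x̄ = 37.61 cm, ȳ = 68.07 cm

vertical leg: A = 40 × 175 = 7000.00, centroid at (20.00, 87.50).
horizontal leg: A = 95 × 26 = 2470.00, centroid at (87.50, 13.00).
ΣA = 9470.00 cm²
ΣAx̄ = (7000.00)(20.00) + (2470.00)(87.50) = 356125.00 cm³
ΣAȳ = (7000.00)(87.50) + (2470.00)(13.00) = 644610.00 cm³
x̄ = 356125.00 / 9470.00 = 37.61 cm
ȳ = 644610.00 / 9470.00 = 68.07 cm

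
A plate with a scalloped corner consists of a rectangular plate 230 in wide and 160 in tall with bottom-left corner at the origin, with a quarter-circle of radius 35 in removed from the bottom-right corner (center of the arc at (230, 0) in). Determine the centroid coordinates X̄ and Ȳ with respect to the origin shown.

Part | A | x̄ᵢ | ȳᵢ | A·x̄ᵢ | A·ȳᵢ
plate | 36800.00 | 115.00 | 80.00 | 4232000.00 | 2944000.00
removed quarter-circle | -962.11 | 215.15 | 14.85 | -206994.27 | -14291.67
Σ | 35837.89 |  |  | 4025005.73 | 2929708.33
X̄ = 4025005.73 / 35837.89 = 112.31 in
Ȳ = 2929708.33 / 35837.89 = 81.75 in

X̄ = 112.31 in, Ȳ = 81.75 in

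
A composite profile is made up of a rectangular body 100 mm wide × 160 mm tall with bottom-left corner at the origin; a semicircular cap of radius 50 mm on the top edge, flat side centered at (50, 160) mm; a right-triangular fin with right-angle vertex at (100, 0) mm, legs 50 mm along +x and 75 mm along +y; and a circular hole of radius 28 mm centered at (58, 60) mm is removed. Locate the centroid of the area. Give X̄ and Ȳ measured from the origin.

Part | A | x̄ᵢ | ȳᵢ | A·x̄ᵢ | A·ȳᵢ
rectangular body | 16000.00 | 50.00 | 80.00 | 800000.00 | 1280000.00
semicircular top | 3926.99 | 50.00 | 181.22 | 196349.54 | 711651.86
triangular fin | 1875.00 | 116.67 | 25.00 | 218750.00 | 46875.00
hole | -2463.01 | 58.00 | 60.00 | -142854.50 | -147780.52
Σ | 19338.98 |  |  | 1072245.04 | 1890746.35
X̄ = 1072245.04 / 19338.98 = 55.44 mm
Ȳ = 1890746.35 / 19338.98 = 97.77 mm

X̄ = 55.44 mm, Ȳ = 97.77 mm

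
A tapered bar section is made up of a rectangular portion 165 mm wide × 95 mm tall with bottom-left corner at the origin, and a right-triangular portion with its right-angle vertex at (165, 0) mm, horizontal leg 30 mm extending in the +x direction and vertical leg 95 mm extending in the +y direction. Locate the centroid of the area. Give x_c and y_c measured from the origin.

x_c = 90.21 mm, y_c = 46.18 mm

rectangular portion: A = 165 × 95 = 15675.00, centroid at (82.50, 47.50).
triangular portion: A = ½·30·95 = 1425.00, centroid at (175.00, 31.67).
ΣA = 17100.00 mm², ΣAx_c = 1542562.50 mm³, ΣAy_c = 789687.50 mm³.
x_c = 1542562.50/17100.00 = 90.21 mm; y_c = 789687.50/17100.00 = 46.18 mm.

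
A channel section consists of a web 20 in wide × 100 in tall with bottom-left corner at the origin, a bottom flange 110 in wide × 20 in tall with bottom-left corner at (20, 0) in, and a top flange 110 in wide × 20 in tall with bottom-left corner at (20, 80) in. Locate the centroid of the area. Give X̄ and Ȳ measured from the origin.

web: A = 20 × 100 = 2000.00, centroid at (10.00, 50.00).
bottom flange: A = 110 × 20 = 2200.00, centroid at (75.00, 10.00).
top flange: A = 110 × 20 = 2200.00, centroid at (75.00, 90.00).
ΣA = 6400.00 in², ΣAX̄ = 350000.00 in³, ΣAȲ = 320000.00 in³.
X̄ = 350000.00/6400.00 = 54.69 in; Ȳ = 320000.00/6400.00 = 50.00 in.

X̄ = 54.69 in, Ȳ = 50.00 in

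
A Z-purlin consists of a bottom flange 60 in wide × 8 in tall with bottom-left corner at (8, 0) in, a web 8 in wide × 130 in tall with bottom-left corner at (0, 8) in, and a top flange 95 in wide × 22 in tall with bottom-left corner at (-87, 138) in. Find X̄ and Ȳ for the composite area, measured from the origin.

X̄ = -16.66 in, Ȳ = 107.83 in

bottom flange: A = 60 × 8 = 480.00, centroid at (38.00, 4.00).
web: A = 8 × 130 = 1040.00, centroid at (4.00, 73.00).
top flange: A = 95 × 22 = 2090.00, centroid at (-39.50, 149.00).
ΣA = 3610.00 in²
ΣAX̄ = (480.00)(38.00) + (1040.00)(4.00) + (2090.00)(-39.50) = -60155.00 in³
ΣAȲ = (480.00)(4.00) + (1040.00)(73.00) + (2090.00)(149.00) = 389250.00 in³
X̄ = -60155.00 / 3610.00 = -16.66 in
Ȳ = 389250.00 / 3610.00 = 107.83 in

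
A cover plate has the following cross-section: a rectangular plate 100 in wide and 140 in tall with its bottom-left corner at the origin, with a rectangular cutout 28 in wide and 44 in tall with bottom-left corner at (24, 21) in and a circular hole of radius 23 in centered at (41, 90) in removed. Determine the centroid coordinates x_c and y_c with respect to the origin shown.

x_c = 52.68 in, y_c = 70.00 in

plate: A = 100 × 140 = 14000.00, centroid at (50.00, 70.00).
hole 1: A = −(28 × 44) = -1232.00, centroid at (38.00, 43.00).
hole 2: A = −π·23² = -1661.90, centroid at (41.00, 90.00).
ΣA = 11106.10 in², ΣAx_c = 585046.00 in³, ΣAy_c = 777452.77 in³.
x_c = 585046.00/11106.10 = 52.68 in; y_c = 777452.77/11106.10 = 70.00 in.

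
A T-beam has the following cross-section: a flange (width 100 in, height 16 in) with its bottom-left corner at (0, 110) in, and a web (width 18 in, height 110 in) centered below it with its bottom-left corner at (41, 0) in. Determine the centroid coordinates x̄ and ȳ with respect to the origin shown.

x̄ = 50.00 in, ȳ = 83.16 in

Part | A | x̄ᵢ | ȳᵢ | A·x̄ᵢ | A·ȳᵢ
web | 1980.00 | 50.00 | 55.00 | 99000.00 | 108900.00
flange | 1600.00 | 50.00 | 118.00 | 80000.00 | 188800.00
Σ | 3580.00 |  |  | 179000.00 | 297700.00
x̄ = 179000.00 / 3580.00 = 50.00 in
ȳ = 297700.00 / 3580.00 = 83.16 in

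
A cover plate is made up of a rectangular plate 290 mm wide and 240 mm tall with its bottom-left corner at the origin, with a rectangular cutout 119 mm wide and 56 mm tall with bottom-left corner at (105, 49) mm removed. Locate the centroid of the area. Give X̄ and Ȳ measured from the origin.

X̄ = 142.94 mm, Ȳ = 124.55 mm

Part | A | x̄ᵢ | ȳᵢ | A·x̄ᵢ | A·ȳᵢ
plate | 69600.00 | 145.00 | 120.00 | 10092000.00 | 8352000.00
hole | -6664.00 | 164.50 | 77.00 | -1096228.00 | -513128.00
Σ | 62936.00 |  |  | 8995772.00 | 7838872.00
X̄ = 8995772.00 / 62936.00 = 142.94 mm
Ȳ = 7838872.00 / 62936.00 = 124.55 mm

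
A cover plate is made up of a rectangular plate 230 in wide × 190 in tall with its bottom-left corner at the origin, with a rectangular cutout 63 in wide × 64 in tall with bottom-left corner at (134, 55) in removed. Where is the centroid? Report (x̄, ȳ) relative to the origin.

x̄ = 109.87 in, ȳ = 95.81 in

plate: A = 230 × 190 = 43700.00, centroid at (115.00, 95.00).
hole: A = −(63 × 64) = -4032.00, centroid at (165.50, 87.00).
ΣA = 39668.00 in², ΣAx̄ = 4358204.00 in³, ΣAȳ = 3800716.00 in³.
x̄ = 4358204.00/39668.00 = 109.87 in; ȳ = 3800716.00/39668.00 = 95.81 in.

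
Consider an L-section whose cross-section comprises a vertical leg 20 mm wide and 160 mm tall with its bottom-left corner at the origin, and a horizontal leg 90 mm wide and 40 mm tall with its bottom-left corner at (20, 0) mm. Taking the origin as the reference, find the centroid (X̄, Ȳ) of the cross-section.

X̄ = 39.12 mm, Ȳ = 48.24 mm

vertical leg: A = 20 × 160 = 3200.00, centroid at (10.00, 80.00).
horizontal leg: A = 90 × 40 = 3600.00, centroid at (65.00, 20.00).
ΣA = 6800.00 mm², ΣAX̄ = 266000.00 mm³, ΣAȲ = 328000.00 mm³.
X̄ = 266000.00/6800.00 = 39.12 mm; Ȳ = 328000.00/6800.00 = 48.24 mm.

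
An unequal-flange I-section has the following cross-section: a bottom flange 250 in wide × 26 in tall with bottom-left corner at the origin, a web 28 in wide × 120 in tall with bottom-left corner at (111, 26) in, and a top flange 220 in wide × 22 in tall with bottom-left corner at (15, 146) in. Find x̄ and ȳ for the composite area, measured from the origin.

x̄ = 125.00 in, ȳ = 77.10 in

Part | A | x̄ᵢ | ȳᵢ | A·x̄ᵢ | A·ȳᵢ
bottom flange | 6500.00 | 125.00 | 13.00 | 812500.00 | 84500.00
web | 3360.00 | 125.00 | 86.00 | 420000.00 | 288960.00
top flange | 4840.00 | 125.00 | 157.00 | 605000.00 | 759880.00
Σ | 14700.00 |  |  | 1837500.00 | 1133340.00
x̄ = 1837500.00 / 14700.00 = 125.00 in
ȳ = 1133340.00 / 14700.00 = 77.10 in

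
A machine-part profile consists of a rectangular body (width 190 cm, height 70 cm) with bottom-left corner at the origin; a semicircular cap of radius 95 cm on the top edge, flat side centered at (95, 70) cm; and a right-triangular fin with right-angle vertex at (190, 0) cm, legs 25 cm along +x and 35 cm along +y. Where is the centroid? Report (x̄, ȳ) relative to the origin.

x̄ = 96.62 cm, ȳ = 72.89 cm

rectangular body: A = 190 × 70 = 13300.00, centroid at (95.00, 35.00).
semicircular top: A = ½π·95² = 14176.44, centroid at (95.00, 110.32).
triangular fin: A = ½·25·35 = 437.50, centroid at (198.33, 11.67).
ΣA = 27913.94 cm²
ΣAx̄ = (13300.00)(95.00) + (14176.44)(95.00) + (437.50)(198.33) = 2697032.33 cm³
ΣAȳ = (13300.00)(35.00) + (14176.44)(110.32) + (437.50)(11.67) = 2034538.08 cm³
x̄ = 2697032.33 / 27913.94 = 96.62 cm
ȳ = 2034538.08 / 27913.94 = 72.89 cm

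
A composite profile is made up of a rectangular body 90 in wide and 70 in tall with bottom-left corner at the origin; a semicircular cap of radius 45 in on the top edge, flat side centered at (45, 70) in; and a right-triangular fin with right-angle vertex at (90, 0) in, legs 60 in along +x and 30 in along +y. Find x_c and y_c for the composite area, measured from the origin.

rectangular body: A = 90 × 70 = 6300.00, centroid at (45.00, 35.00).
semicircular top: A = ½π·45² = 3180.86, centroid at (45.00, 89.10).
triangular fin: A = ½·60·30 = 900.00, centroid at (110.00, 10.00).
ΣA = 10380.86 in²
ΣAx_c = (6300.00)(45.00) + (3180.86)(45.00) + (900.00)(110.00) = 525638.82 in³
ΣAy_c = (6300.00)(35.00) + (3180.86)(89.10) + (900.00)(10.00) = 512910.38 in³
x_c = 525638.82 / 10380.86 = 50.64 in
y_c = 512910.38 / 10380.86 = 49.41 in

x_c = 50.64 in, y_c = 49.41 in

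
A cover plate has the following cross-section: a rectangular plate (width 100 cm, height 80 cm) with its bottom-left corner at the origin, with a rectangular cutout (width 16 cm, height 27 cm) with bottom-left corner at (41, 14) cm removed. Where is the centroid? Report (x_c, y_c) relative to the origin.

plate: A = 100 × 80 = 8000.00, centroid at (50.00, 40.00).
hole: A = −(16 × 27) = -432.00, centroid at (49.00, 27.50).
ΣA = 7568.00 cm²
ΣAx_c = (8000.00)(50.00) + (-432.00)(49.00) = 378832.00 cm³
ΣAy_c = (8000.00)(40.00) + (-432.00)(27.50) = 308120.00 cm³
x_c = 378832.00 / 7568.00 = 50.06 cm
y_c = 308120.00 / 7568.00 = 40.71 cm

x_c = 50.06 cm, y_c = 40.71 cm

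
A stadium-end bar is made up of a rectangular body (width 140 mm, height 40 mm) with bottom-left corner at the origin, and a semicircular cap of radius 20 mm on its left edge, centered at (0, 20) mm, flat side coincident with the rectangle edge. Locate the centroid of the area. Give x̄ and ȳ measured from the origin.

rectangular body: A = 140 × 40 = 5600.00, centroid at (70.00, 20.00).
semicircular end: A = ½π·20² = 628.32, centroid at (-8.49, 20.00).
ΣA = 6228.32 mm²
ΣAx̄ = (5600.00)(70.00) + (628.32)(-8.49) = 386666.67 mm³
ΣAȳ = (5600.00)(20.00) + (628.32)(20.00) = 124566.37 mm³
x̄ = 386666.67 / 6228.32 = 62.08 mm
ȳ = 124566.37 / 6228.32 = 20.00 mm

x̄ = 62.08 mm, ȳ = 20.00 mm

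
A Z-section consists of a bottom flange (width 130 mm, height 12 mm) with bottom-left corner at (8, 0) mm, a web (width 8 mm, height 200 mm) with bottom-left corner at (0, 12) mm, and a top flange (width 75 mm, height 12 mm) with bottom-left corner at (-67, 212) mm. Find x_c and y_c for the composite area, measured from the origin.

x_c = 23.09 mm, y_c = 94.77 mm

Part | A | x̄ᵢ | ȳᵢ | A·x̄ᵢ | A·ȳᵢ
bottom flange | 1560.00 | 73.00 | 6.00 | 113880.00 | 9360.00
web | 1600.00 | 4.00 | 112.00 | 6400.00 | 179200.00
top flange | 900.00 | -29.50 | 218.00 | -26550.00 | 196200.00
Σ | 4060.00 |  |  | 93730.00 | 384760.00
x_c = 93730.00 / 4060.00 = 23.09 mm
y_c = 384760.00 / 4060.00 = 94.77 mm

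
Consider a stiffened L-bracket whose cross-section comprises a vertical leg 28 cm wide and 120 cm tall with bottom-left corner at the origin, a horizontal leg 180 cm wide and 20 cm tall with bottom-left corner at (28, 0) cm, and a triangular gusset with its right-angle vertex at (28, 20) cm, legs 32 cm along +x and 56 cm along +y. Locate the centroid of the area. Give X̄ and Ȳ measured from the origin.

Part | A | x̄ᵢ | ȳᵢ | A·x̄ᵢ | A·ȳᵢ
vertical leg | 3360.00 | 14.00 | 60.00 | 47040.00 | 201600.00
horizontal leg | 3600.00 | 118.00 | 10.00 | 424800.00 | 36000.00
gusset | 896.00 | 38.67 | 38.67 | 34645.33 | 34645.33
Σ | 7856.00 |  |  | 506485.33 | 272245.33
X̄ = 506485.33 / 7856.00 = 64.47 cm
Ȳ = 272245.33 / 7856.00 = 34.65 cm

X̄ = 64.47 cm, Ȳ = 34.65 cm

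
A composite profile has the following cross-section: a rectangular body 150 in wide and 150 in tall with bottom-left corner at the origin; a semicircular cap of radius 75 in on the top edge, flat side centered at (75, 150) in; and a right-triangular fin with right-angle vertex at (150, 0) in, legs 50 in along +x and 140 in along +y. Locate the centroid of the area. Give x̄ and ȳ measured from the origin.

x̄ = 84.21 in, ȳ = 99.25 in

rectangular body: A = 150 × 150 = 22500.00, centroid at (75.00, 75.00).
semicircular top: A = ½π·75² = 8835.73, centroid at (75.00, 181.83).
triangular fin: A = ½·50·140 = 3500.00, centroid at (166.67, 46.67).
ΣA = 34835.73 in²
ΣAx̄ = (22500.00)(75.00) + (8835.73)(75.00) + (3500.00)(166.67) = 2933513.03 in³
ΣAȳ = (22500.00)(75.00) + (8835.73)(181.83) + (3500.00)(46.67) = 3457442.73 in³
x̄ = 2933513.03 / 34835.73 = 84.21 in
ȳ = 3457442.73 / 34835.73 = 99.25 in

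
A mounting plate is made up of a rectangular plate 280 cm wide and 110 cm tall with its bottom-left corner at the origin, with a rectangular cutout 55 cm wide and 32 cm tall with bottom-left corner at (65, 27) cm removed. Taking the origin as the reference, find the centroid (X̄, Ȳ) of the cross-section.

plate: A = 280 × 110 = 30800.00, centroid at (140.00, 55.00).
hole: A = −(55 × 32) = -1760.00, centroid at (92.50, 43.00).
ΣA = 29040.00 cm²
ΣAX̄ = (30800.00)(140.00) + (-1760.00)(92.50) = 4149200.00 cm³
ΣAȲ = (30800.00)(55.00) + (-1760.00)(43.00) = 1618320.00 cm³
X̄ = 4149200.00 / 29040.00 = 142.88 cm
Ȳ = 1618320.00 / 29040.00 = 55.73 cm

X̄ = 142.88 cm, Ȳ = 55.73 cm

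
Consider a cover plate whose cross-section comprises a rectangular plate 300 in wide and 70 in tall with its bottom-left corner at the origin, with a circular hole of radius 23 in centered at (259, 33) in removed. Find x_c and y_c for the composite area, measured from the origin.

plate: A = 300 × 70 = 21000.00, centroid at (150.00, 35.00).
hole: A = −π·23² = -1661.90, centroid at (259.00, 33.00).
ΣA = 19338.10 in²
ΣAx_c = (21000.00)(150.00) + (-1661.90)(259.00) = 2719567.25 in³
ΣAy_c = (21000.00)(35.00) + (-1661.90)(33.00) = 680157.22 in³
x_c = 2719567.25 / 19338.10 = 140.63 in
y_c = 680157.22 / 19338.10 = 35.17 in

x_c = 140.63 in, y_c = 35.17 in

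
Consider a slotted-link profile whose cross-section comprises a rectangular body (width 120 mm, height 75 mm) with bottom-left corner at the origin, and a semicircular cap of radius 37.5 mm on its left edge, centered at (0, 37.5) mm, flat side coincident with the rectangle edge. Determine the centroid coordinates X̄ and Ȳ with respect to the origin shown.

X̄ = 45.04 mm, Ȳ = 37.50 mm

rectangular body: A = 120 × 75 = 9000.00, centroid at (60.00, 37.50).
semicircular end: A = ½π·37.5² = 2208.93, centroid at (-15.92, 37.50).
ΣA = 11208.93 mm²
ΣAX̄ = (9000.00)(60.00) + (2208.93)(-15.92) = 504843.75 mm³
ΣAȲ = (9000.00)(37.50) + (2208.93)(37.50) = 420334.96 mm³
X̄ = 504843.75 / 11208.93 = 45.04 mm
Ȳ = 420334.96 / 11208.93 = 37.50 mm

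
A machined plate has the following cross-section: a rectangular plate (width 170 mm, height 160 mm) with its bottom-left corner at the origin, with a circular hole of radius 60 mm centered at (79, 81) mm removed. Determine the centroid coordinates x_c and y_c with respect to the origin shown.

x_c = 89.27 mm, y_c = 79.29 mm

Part | A | x̄ᵢ | ȳᵢ | A·x̄ᵢ | A·ȳᵢ
plate | 27200.00 | 85.00 | 80.00 | 2312000.00 | 2176000.00
hole | -11309.73 | 79.00 | 81.00 | -893468.95 | -916088.42
Σ | 15890.27 |  |  | 1418531.05 | 1259911.58
x_c = 1418531.05 / 15890.27 = 89.27 mm
y_c = 1259911.58 / 15890.27 = 79.29 mm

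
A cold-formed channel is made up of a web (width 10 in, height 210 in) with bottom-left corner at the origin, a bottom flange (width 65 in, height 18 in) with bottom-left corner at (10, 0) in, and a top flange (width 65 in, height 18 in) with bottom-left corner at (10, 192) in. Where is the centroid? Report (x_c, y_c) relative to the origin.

x_c = 24.76 in, y_c = 105.00 in

web: A = 10 × 210 = 2100.00, centroid at (5.00, 105.00).
bottom flange: A = 65 × 18 = 1170.00, centroid at (42.50, 9.00).
top flange: A = 65 × 18 = 1170.00, centroid at (42.50, 201.00).
ΣA = 4440.00 in², ΣAx_c = 109950.00 in³, ΣAy_c = 466200.00 in³.
x_c = 109950.00/4440.00 = 24.76 in; y_c = 466200.00/4440.00 = 105.00 in.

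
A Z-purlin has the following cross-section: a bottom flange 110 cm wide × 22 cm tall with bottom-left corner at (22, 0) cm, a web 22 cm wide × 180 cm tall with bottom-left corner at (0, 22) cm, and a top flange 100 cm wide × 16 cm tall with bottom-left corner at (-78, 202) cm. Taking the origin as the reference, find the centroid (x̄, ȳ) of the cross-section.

x̄ = 23.20 cm, ȳ = 101.02 cm

bottom flange: A = 110 × 22 = 2420.00, centroid at (77.00, 11.00).
web: A = 22 × 180 = 3960.00, centroid at (11.00, 112.00).
top flange: A = 100 × 16 = 1600.00, centroid at (-28.00, 210.00).
ΣA = 7980.00 cm²
ΣAx̄ = (2420.00)(77.00) + (3960.00)(11.00) + (1600.00)(-28.00) = 185100.00 cm³
ΣAȳ = (2420.00)(11.00) + (3960.00)(112.00) + (1600.00)(210.00) = 806140.00 cm³
x̄ = 185100.00 / 7980.00 = 23.20 cm
ȳ = 806140.00 / 7980.00 = 101.02 cm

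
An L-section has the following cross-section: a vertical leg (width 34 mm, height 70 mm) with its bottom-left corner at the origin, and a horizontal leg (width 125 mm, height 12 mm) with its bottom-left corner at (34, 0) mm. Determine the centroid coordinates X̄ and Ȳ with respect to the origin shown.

X̄ = 47.73 mm, Ȳ = 23.79 mm

Part | A | x̄ᵢ | ȳᵢ | A·x̄ᵢ | A·ȳᵢ
vertical leg | 2380.00 | 17.00 | 35.00 | 40460.00 | 83300.00
horizontal leg | 1500.00 | 96.50 | 6.00 | 144750.00 | 9000.00
Σ | 3880.00 |  |  | 185210.00 | 92300.00
X̄ = 185210.00 / 3880.00 = 47.73 mm
Ȳ = 92300.00 / 3880.00 = 23.79 mm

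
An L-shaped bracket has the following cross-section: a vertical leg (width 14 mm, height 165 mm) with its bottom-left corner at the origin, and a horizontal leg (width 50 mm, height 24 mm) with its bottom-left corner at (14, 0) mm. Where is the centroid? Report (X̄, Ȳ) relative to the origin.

Part | A | x̄ᵢ | ȳᵢ | A·x̄ᵢ | A·ȳᵢ
vertical leg | 2310.00 | 7.00 | 82.50 | 16170.00 | 190575.00
horizontal leg | 1200.00 | 39.00 | 12.00 | 46800.00 | 14400.00
Σ | 3510.00 |  |  | 62970.00 | 204975.00
X̄ = 62970.00 / 3510.00 = 17.94 mm
Ȳ = 204975.00 / 3510.00 = 58.40 mm

X̄ = 17.94 mm, Ȳ = 58.40 mm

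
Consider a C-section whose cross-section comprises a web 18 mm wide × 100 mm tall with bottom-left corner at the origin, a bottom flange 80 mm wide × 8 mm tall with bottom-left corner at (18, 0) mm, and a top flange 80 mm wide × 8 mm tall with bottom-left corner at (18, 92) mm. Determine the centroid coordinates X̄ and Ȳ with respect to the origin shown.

Part | A | x̄ᵢ | ȳᵢ | A·x̄ᵢ | A·ȳᵢ
web | 1800.00 | 9.00 | 50.00 | 16200.00 | 90000.00
bottom flange | 640.00 | 58.00 | 4.00 | 37120.00 | 2560.00
top flange | 640.00 | 58.00 | 96.00 | 37120.00 | 61440.00
Σ | 3080.00 |  |  | 90440.00 | 154000.00
X̄ = 90440.00 / 3080.00 = 29.36 mm
Ȳ = 154000.00 / 3080.00 = 50.00 mm

X̄ = 29.36 mm, Ȳ = 50.00 mm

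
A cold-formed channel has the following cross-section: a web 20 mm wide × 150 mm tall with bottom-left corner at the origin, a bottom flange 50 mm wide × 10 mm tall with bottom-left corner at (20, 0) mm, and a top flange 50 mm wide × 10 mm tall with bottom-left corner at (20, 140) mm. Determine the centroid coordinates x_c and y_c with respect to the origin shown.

x_c = 18.75 mm, y_c = 75.00 mm

web: A = 20 × 150 = 3000.00, centroid at (10.00, 75.00).
bottom flange: A = 50 × 10 = 500.00, centroid at (45.00, 5.00).
top flange: A = 50 × 10 = 500.00, centroid at (45.00, 145.00).
ΣA = 4000.00 mm², ΣAx_c = 75000.00 mm³, ΣAy_c = 300000.00 mm³.
x_c = 75000.00/4000.00 = 18.75 mm; y_c = 300000.00/4000.00 = 75.00 mm.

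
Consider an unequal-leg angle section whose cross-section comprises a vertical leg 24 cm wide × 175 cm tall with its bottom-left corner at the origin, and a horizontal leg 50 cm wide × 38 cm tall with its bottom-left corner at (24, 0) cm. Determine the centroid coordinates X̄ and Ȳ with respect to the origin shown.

Part | A | x̄ᵢ | ȳᵢ | A·x̄ᵢ | A·ȳᵢ
vertical leg | 4200.00 | 12.00 | 87.50 | 50400.00 | 367500.00
horizontal leg | 1900.00 | 49.00 | 19.00 | 93100.00 | 36100.00
Σ | 6100.00 |  |  | 143500.00 | 403600.00
X̄ = 143500.00 / 6100.00 = 23.52 cm
Ȳ = 403600.00 / 6100.00 = 66.16 cm

X̄ = 23.52 cm, Ȳ = 66.16 cm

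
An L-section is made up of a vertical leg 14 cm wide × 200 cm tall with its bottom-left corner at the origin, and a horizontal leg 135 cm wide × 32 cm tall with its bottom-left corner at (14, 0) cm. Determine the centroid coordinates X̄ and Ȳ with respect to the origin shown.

X̄ = 52.20 cm, Ȳ = 49.03 cm

vertical leg: A = 14 × 200 = 2800.00, centroid at (7.00, 100.00).
horizontal leg: A = 135 × 32 = 4320.00, centroid at (81.50, 16.00).
ΣA = 7120.00 cm²
ΣAX̄ = (2800.00)(7.00) + (4320.00)(81.50) = 371680.00 cm³
ΣAȲ = (2800.00)(100.00) + (4320.00)(16.00) = 349120.00 cm³
X̄ = 371680.00 / 7120.00 = 52.20 cm
Ȳ = 349120.00 / 7120.00 = 49.03 cm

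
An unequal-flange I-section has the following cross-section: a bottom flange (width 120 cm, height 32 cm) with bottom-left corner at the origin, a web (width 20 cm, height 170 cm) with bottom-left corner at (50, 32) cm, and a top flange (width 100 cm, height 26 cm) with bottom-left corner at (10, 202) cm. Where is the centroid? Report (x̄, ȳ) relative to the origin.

bottom flange: A = 120 × 32 = 3840.00, centroid at (60.00, 16.00).
web: A = 20 × 170 = 3400.00, centroid at (60.00, 117.00).
top flange: A = 100 × 26 = 2600.00, centroid at (60.00, 215.00).
ΣA = 9840.00 cm², ΣAx̄ = 590400.00 cm³, ΣAȳ = 1018240.00 cm³.
x̄ = 590400.00/9840.00 = 60.00 cm; ȳ = 1018240.00/9840.00 = 103.48 cm.

x̄ = 60.00 cm, ȳ = 103.48 cm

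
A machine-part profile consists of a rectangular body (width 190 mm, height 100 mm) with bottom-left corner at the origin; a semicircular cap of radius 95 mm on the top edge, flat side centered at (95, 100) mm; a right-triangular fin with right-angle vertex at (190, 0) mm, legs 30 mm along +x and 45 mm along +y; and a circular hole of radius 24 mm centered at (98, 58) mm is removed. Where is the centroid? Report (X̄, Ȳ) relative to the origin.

rectangular body: A = 190 × 100 = 19000.00, centroid at (95.00, 50.00).
semicircular top: A = ½π·95² = 14176.44, centroid at (95.00, 140.32).
triangular fin: A = ½·30·45 = 675.00, centroid at (200.00, 15.00).
hole: A = −π·24² = -1809.56, centroid at (98.00, 58.00).
ΣA = 32041.88 mm², ΣAX̄ = 3109424.88 mm³, ΣAȲ = 2844397.69 mm³.
X̄ = 3109424.88/32041.88 = 97.04 mm; Ȳ = 2844397.69/32041.88 = 88.77 mm.

X̄ = 97.04 mm, Ȳ = 88.77 mm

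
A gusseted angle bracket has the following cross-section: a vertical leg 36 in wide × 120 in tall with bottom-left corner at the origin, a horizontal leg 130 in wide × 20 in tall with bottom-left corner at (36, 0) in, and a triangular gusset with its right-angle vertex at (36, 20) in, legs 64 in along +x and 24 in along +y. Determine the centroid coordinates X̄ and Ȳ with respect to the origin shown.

vertical leg: A = 36 × 120 = 4320.00, centroid at (18.00, 60.00).
horizontal leg: A = 130 × 20 = 2600.00, centroid at (101.00, 10.00).
gusset: A = ½·64·24 = 768.00, centroid at (57.33, 28.00).
ΣA = 7688.00 in², ΣAX̄ = 384392.00 in³, ΣAȲ = 306704.00 in³.
X̄ = 384392.00/7688.00 = 50.00 in; Ȳ = 306704.00/7688.00 = 39.89 in.

X̄ = 50.00 in, Ȳ = 39.89 in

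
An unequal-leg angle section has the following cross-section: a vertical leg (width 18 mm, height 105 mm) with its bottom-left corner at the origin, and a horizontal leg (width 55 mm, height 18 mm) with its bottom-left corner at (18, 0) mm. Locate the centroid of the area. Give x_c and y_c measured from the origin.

Part | A | x̄ᵢ | ȳᵢ | A·x̄ᵢ | A·ȳᵢ
vertical leg | 1890.00 | 9.00 | 52.50 | 17010.00 | 99225.00
horizontal leg | 990.00 | 45.50 | 9.00 | 45045.00 | 8910.00
Σ | 2880.00 |  |  | 62055.00 | 108135.00
x_c = 62055.00 / 2880.00 = 21.55 mm
y_c = 108135.00 / 2880.00 = 37.55 mm

x_c = 21.55 mm, y_c = 37.55 mm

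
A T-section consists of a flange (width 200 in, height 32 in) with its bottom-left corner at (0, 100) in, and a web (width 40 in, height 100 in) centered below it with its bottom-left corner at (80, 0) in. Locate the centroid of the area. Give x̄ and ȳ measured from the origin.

web: A = 40 × 100 = 4000.00, centroid at (100.00, 50.00).
flange: A = 200 × 32 = 6400.00, centroid at (100.00, 116.00).
ΣA = 10400.00 in², ΣAx̄ = 1040000.00 in³, ΣAȳ = 942400.00 in³.
x̄ = 1040000.00/10400.00 = 100.00 in; ȳ = 942400.00/10400.00 = 90.62 in.

x̄ = 100.00 in, ȳ = 90.62 in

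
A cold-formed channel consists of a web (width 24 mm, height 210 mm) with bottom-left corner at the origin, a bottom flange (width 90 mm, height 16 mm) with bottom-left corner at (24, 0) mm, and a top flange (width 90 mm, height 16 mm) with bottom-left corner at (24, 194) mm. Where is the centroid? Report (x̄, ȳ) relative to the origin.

x̄ = 32.73 mm, ȳ = 105.00 mm

web: A = 24 × 210 = 5040.00, centroid at (12.00, 105.00).
bottom flange: A = 90 × 16 = 1440.00, centroid at (69.00, 8.00).
top flange: A = 90 × 16 = 1440.00, centroid at (69.00, 202.00).
ΣA = 7920.00 mm²
ΣAx̄ = (5040.00)(12.00) + (1440.00)(69.00) + (1440.00)(69.00) = 259200.00 mm³
ΣAȳ = (5040.00)(105.00) + (1440.00)(8.00) + (1440.00)(202.00) = 831600.00 mm³
x̄ = 259200.00 / 7920.00 = 32.73 mm
ȳ = 831600.00 / 7920.00 = 105.00 mm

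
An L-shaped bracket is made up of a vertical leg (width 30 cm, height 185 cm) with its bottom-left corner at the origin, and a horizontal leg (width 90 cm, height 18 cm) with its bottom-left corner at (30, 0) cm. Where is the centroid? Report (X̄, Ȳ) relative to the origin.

X̄ = 28.56 cm, Ȳ = 73.63 cm

Part | A | x̄ᵢ | ȳᵢ | A·x̄ᵢ | A·ȳᵢ
vertical leg | 5550.00 | 15.00 | 92.50 | 83250.00 | 513375.00
horizontal leg | 1620.00 | 75.00 | 9.00 | 121500.00 | 14580.00
Σ | 7170.00 |  |  | 204750.00 | 527955.00
X̄ = 204750.00 / 7170.00 = 28.56 cm
Ȳ = 527955.00 / 7170.00 = 73.63 cm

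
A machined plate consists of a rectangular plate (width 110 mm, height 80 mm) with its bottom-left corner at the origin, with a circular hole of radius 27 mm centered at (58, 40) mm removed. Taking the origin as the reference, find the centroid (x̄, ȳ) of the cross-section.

Part | A | x̄ᵢ | ȳᵢ | A·x̄ᵢ | A·ȳᵢ
plate | 8800.00 | 55.00 | 40.00 | 484000.00 | 352000.00
hole | -2290.22 | 58.00 | 40.00 | -132832.82 | -91608.84
Σ | 6509.78 |  |  | 351167.18 | 260391.16
x̄ = 351167.18 / 6509.78 = 53.94 mm
ȳ = 260391.16 / 6509.78 = 40.00 mm

x̄ = 53.94 mm, ȳ = 40.00 mm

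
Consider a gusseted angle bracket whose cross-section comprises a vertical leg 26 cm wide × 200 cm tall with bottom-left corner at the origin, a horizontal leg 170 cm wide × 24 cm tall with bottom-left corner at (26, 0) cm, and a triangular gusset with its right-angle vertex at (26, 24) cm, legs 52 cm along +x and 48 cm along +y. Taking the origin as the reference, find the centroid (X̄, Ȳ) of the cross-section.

Part | A | x̄ᵢ | ȳᵢ | A·x̄ᵢ | A·ȳᵢ
vertical leg | 5200.00 | 13.00 | 100.00 | 67600.00 | 520000.00
horizontal leg | 4080.00 | 111.00 | 12.00 | 452880.00 | 48960.00
gusset | 1248.00 | 43.33 | 40.00 | 54080.00 | 49920.00
Σ | 10528.00 |  |  | 574560.00 | 618880.00
X̄ = 574560.00 / 10528.00 = 54.57 cm
Ȳ = 618880.00 / 10528.00 = 58.78 cm

X̄ = 54.57 cm, Ȳ = 58.78 cm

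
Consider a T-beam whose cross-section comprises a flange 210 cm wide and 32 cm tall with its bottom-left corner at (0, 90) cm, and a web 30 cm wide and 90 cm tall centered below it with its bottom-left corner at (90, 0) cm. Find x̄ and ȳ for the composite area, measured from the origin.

Part | A | x̄ᵢ | ȳᵢ | A·x̄ᵢ | A·ȳᵢ
web | 2700.00 | 105.00 | 45.00 | 283500.00 | 121500.00
flange | 6720.00 | 105.00 | 106.00 | 705600.00 | 712320.00
Σ | 9420.00 |  |  | 989100.00 | 833820.00
x̄ = 989100.00 / 9420.00 = 105.00 cm
ȳ = 833820.00 / 9420.00 = 88.52 cm

x̄ = 105.00 cm, ȳ = 88.52 cm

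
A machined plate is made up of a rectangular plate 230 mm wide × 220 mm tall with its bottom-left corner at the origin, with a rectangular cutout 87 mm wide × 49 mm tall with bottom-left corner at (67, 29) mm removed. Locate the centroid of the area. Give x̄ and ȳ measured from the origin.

Part | A | x̄ᵢ | ȳᵢ | A·x̄ᵢ | A·ȳᵢ
plate | 50600.00 | 115.00 | 110.00 | 5819000.00 | 5566000.00
hole | -4263.00 | 110.50 | 53.50 | -471061.50 | -228070.50
Σ | 46337.00 |  |  | 5347938.50 | 5337929.50
x̄ = 5347938.50 / 46337.00 = 115.41 mm
ȳ = 5337929.50 / 46337.00 = 115.20 mm

x̄ = 115.41 mm, ȳ = 115.20 mm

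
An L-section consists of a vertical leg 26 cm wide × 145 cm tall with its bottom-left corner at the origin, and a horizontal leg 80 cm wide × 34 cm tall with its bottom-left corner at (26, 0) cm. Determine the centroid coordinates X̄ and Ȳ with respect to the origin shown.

vertical leg: A = 26 × 145 = 3770.00, centroid at (13.00, 72.50).
horizontal leg: A = 80 × 34 = 2720.00, centroid at (66.00, 17.00).
ΣA = 6490.00 cm²
ΣAX̄ = (3770.00)(13.00) + (2720.00)(66.00) = 228530.00 cm³
ΣAȲ = (3770.00)(72.50) + (2720.00)(17.00) = 319565.00 cm³
X̄ = 228530.00 / 6490.00 = 35.21 cm
Ȳ = 319565.00 / 6490.00 = 49.24 cm

X̄ = 35.21 cm, Ȳ = 49.24 cm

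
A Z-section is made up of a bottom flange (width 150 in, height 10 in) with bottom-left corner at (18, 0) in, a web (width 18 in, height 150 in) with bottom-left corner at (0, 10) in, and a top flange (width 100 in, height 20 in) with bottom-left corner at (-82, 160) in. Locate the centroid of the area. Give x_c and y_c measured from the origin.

bottom flange: A = 150 × 10 = 1500.00, centroid at (93.00, 5.00).
web: A = 18 × 150 = 2700.00, centroid at (9.00, 85.00).
top flange: A = 100 × 20 = 2000.00, centroid at (-32.00, 170.00).
ΣA = 6200.00 in²
ΣAx_c = (1500.00)(93.00) + (2700.00)(9.00) + (2000.00)(-32.00) = 99800.00 in³
ΣAy_c = (1500.00)(5.00) + (2700.00)(85.00) + (2000.00)(170.00) = 577000.00 in³
x_c = 99800.00 / 6200.00 = 16.10 in
y_c = 577000.00 / 6200.00 = 93.06 in

x_c = 16.10 in, y_c = 93.06 in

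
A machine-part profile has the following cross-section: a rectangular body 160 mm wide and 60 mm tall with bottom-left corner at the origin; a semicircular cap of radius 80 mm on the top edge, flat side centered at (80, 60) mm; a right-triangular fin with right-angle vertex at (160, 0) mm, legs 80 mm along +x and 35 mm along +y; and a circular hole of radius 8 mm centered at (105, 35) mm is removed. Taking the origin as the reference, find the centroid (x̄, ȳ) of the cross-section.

Part | A | x̄ᵢ | ȳᵢ | A·x̄ᵢ | A·ȳᵢ
rectangular body | 9600.00 | 80.00 | 30.00 | 768000.00 | 288000.00
semicircular top | 10053.10 | 80.00 | 93.95 | 804247.72 | 944519.12
triangular fin | 1400.00 | 186.67 | 11.67 | 261333.33 | 16333.33
hole | -201.06 | 105.00 | 35.00 | -21111.50 | -7037.17
Σ | 20852.03 |  |  | 1812469.55 | 1241815.29
x̄ = 1812469.55 / 20852.03 = 86.92 mm
ȳ = 1241815.29 / 20852.03 = 59.55 mm

x̄ = 86.92 mm, ȳ = 59.55 mm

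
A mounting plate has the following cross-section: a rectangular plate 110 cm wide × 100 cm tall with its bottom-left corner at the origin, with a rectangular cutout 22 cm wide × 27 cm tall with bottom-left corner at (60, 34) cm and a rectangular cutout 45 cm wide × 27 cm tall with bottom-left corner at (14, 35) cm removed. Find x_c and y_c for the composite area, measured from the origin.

plate: A = 110 × 100 = 11000.00, centroid at (55.00, 50.00).
hole 1: A = −(22 × 27) = -594.00, centroid at (71.00, 47.50).
hole 2: A = −(45 × 27) = -1215.00, centroid at (36.50, 48.50).
ΣA = 9191.00 cm²
ΣAx_c = (11000.00)(55.00) + (-594.00)(71.00) + (-1215.00)(36.50) = 518478.50 cm³
ΣAy_c = (11000.00)(50.00) + (-594.00)(47.50) + (-1215.00)(48.50) = 462857.50 cm³
x_c = 518478.50 / 9191.00 = 56.41 cm
y_c = 462857.50 / 9191.00 = 50.36 cm

x_c = 56.41 cm, y_c = 50.36 cm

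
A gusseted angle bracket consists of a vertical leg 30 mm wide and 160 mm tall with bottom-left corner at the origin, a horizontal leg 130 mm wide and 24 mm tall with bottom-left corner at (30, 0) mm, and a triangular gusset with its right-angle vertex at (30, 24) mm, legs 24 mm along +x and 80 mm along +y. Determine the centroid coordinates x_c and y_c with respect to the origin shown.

x_c = 45.59 mm, y_c = 52.94 mm

vertical leg: A = 30 × 160 = 4800.00, centroid at (15.00, 80.00).
horizontal leg: A = 130 × 24 = 3120.00, centroid at (95.00, 12.00).
gusset: A = ½·24·80 = 960.00, centroid at (38.00, 50.67).
ΣA = 8880.00 mm², ΣAx_c = 404880.00 mm³, ΣAy_c = 470080.00 mm³.
x_c = 404880.00/8880.00 = 45.59 mm; y_c = 470080.00/8880.00 = 52.94 mm.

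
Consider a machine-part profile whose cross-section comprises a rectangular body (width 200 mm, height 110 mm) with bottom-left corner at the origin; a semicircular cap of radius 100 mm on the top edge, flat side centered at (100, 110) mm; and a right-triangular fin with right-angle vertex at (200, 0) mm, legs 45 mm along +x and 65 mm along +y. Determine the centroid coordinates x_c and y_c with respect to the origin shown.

x_c = 104.29 mm, y_c = 92.83 mm

rectangular body: A = 200 × 110 = 22000.00, centroid at (100.00, 55.00).
semicircular top: A = ½π·100² = 15707.96, centroid at (100.00, 152.44).
triangular fin: A = ½·45·65 = 1462.50, centroid at (215.00, 21.67).
ΣA = 39170.46 mm², ΣAx_c = 4085233.83 mm³, ΣAy_c = 3636230.13 mm³.
x_c = 4085233.83/39170.46 = 104.29 mm; y_c = 3636230.13/39170.46 = 92.83 mm.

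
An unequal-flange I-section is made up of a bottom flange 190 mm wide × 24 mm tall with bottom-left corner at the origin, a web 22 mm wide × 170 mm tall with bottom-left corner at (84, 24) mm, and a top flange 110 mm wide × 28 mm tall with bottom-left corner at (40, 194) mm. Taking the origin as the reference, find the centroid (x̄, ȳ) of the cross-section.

bottom flange: A = 190 × 24 = 4560.00, centroid at (95.00, 12.00).
web: A = 22 × 170 = 3740.00, centroid at (95.00, 109.00).
top flange: A = 110 × 28 = 3080.00, centroid at (95.00, 208.00).
ΣA = 11380.00 mm², ΣAx̄ = 1081100.00 mm³, ΣAȳ = 1103020.00 mm³.
x̄ = 1081100.00/11380.00 = 95.00 mm; ȳ = 1103020.00/11380.00 = 96.93 mm.

x̄ = 95.00 mm, ȳ = 96.93 mm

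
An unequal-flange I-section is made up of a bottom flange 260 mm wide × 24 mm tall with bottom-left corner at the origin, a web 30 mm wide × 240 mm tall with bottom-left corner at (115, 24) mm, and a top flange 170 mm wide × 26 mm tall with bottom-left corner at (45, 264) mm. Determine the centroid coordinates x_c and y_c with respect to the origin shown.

x_c = 130.00 mm, y_c = 130.80 mm

Part | A | x̄ᵢ | ȳᵢ | A·x̄ᵢ | A·ȳᵢ
bottom flange | 6240.00 | 130.00 | 12.00 | 811200.00 | 74880.00
web | 7200.00 | 130.00 | 144.00 | 936000.00 | 1036800.00
top flange | 4420.00 | 130.00 | 277.00 | 574600.00 | 1224340.00
Σ | 17860.00 |  |  | 2321800.00 | 2336020.00
x_c = 2321800.00 / 17860.00 = 130.00 mm
y_c = 2336020.00 / 17860.00 = 130.80 mm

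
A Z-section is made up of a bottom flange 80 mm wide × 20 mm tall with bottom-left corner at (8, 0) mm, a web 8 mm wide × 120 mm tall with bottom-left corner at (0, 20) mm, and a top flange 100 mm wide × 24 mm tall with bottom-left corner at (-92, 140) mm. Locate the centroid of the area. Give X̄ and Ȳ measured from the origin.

X̄ = -4.06 mm, Ȳ = 92.26 mm

bottom flange: A = 80 × 20 = 1600.00, centroid at (48.00, 10.00).
web: A = 8 × 120 = 960.00, centroid at (4.00, 80.00).
top flange: A = 100 × 24 = 2400.00, centroid at (-42.00, 152.00).
ΣA = 4960.00 mm², ΣAX̄ = -20160.00 mm³, ΣAȲ = 457600.00 mm³.
X̄ = -20160.00/4960.00 = -4.06 mm; Ȳ = 457600.00/4960.00 = 92.26 mm.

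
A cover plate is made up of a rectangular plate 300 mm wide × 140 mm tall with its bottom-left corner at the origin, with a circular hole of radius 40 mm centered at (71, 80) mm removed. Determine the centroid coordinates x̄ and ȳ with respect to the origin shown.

Part | A | x̄ᵢ | ȳᵢ | A·x̄ᵢ | A·ȳᵢ
plate | 42000.00 | 150.00 | 70.00 | 6300000.00 | 2940000.00
hole | -5026.55 | 71.00 | 80.00 | -356884.93 | -402123.86
Σ | 36973.45 |  |  | 5943115.07 | 2537876.14
x̄ = 5943115.07 / 36973.45 = 160.74 mm
ȳ = 2537876.14 / 36973.45 = 68.64 mm

x̄ = 160.74 mm, ȳ = 68.64 mm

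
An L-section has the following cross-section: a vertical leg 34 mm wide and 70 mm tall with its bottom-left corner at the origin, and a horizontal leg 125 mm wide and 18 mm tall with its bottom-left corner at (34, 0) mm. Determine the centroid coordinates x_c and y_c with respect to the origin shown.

x_c = 55.63 mm, y_c = 22.37 mm

Part | A | x̄ᵢ | ȳᵢ | A·x̄ᵢ | A·ȳᵢ
vertical leg | 2380.00 | 17.00 | 35.00 | 40460.00 | 83300.00
horizontal leg | 2250.00 | 96.50 | 9.00 | 217125.00 | 20250.00
Σ | 4630.00 |  |  | 257585.00 | 103550.00
x_c = 257585.00 / 4630.00 = 55.63 mm
y_c = 103550.00 / 4630.00 = 22.37 mm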